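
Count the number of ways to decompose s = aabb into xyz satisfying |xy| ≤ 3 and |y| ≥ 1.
6

For s = 'aabb' with pumping length p = 3:

Constraints: |xy| ≤ 3, |y| > 0

Valid decompositions (|xy| ≤ p, |y| ≥ 1):
  • x='', y='a', z='abb'
  • x='a', y='a', z='bb'
  • x='', y='aa', z='bb'
  • x='aa', y='b', z='b'
  • x='a', y='ab', z='b'
  • x='', y='aab', z='b'

Total count: 6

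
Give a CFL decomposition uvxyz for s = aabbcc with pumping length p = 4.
u='a', v='a', x='bb', y='c', z='c'

For s = aabbcc with pumping length p = 4:

One valid decomposition:
- u = 'a'
- v = 'a'
- x = 'bb'
- y = 'c'
- z = 'c'

Verification:
- uvxyz = 'a' + 'a' + 'bb' + 'c' + 'c' = aabbcc ✓
- |vxy| = |'abbc'| = 4 ≤ 4 ✓
- |vy| = |'ac'| = 2 > 0 ✓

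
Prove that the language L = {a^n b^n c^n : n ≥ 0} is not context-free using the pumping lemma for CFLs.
Assume for contradiction that L is context-free, and let p ≥ 1 be the pumping length given by the pumping lemma for CFLs.
Choose s = a^p b^p c^p. Then s ∈ L and |s| = 3p ≥ p.
By the CFL pumping lemma, s = uvxyz for some u, v, x, y, z with |vxy| ≤ p, |vy| ≥ 1, and uv^i xy^i z ∈ L for every i ≥ 0.

Because |vxy| ≤ p, the window vxy cannot contain both an a and a c: any substring of s containing both must include the entire block b^p plus at least one a and one c, so it has length ≥ p + 2 > p.
Hence at least one of the letters a, c does not occur in vy at all.

Take i = 0: the string uxz is obtained from s by deleting |vy| ≥ 1 symbols, so |uxz| = 3p − |vy| < 3p.
But the letter (a or c) that does not occur in vy still occurs exactly p times in uxz. Every string of L with exactly p copies of some letter is a^p b^p c^p, of length 3p. Since |uxz| < 3p, uxz ∉ L.

This contradicts the CFL pumping lemma, which requires uv^i xy^i z ∈ L for all i ≥ 0.
Hence L = {a^n b^n c^n : n ≥ 0} is not context-free. ∎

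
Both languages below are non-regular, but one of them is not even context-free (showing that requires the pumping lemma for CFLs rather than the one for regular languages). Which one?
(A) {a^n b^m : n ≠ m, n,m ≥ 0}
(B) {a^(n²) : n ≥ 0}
(B) {a^(n²) : n ≥ 0}

(B) {a^(n²) : n ≥ 0} requires the CFL pumping lemma.

- {a^n b^m : n ≠ m, n,m ≥ 0} is context-free (but not regular)
  • Can be shown non-regular with the regular pumping lemma
  • After pumping a's, we can make n = m

- {a^(n²) : n ≥ 0} is NOT context-free
  • Requires the CFL pumping lemma to prove
  • Gaps between squares grow unboundedly

The CFL pumping lemma is "stronger" in that it can prove non-membership
in the larger class of context-free languages.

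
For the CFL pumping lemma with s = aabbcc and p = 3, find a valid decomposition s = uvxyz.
u='aa', v='b', x='b', y='c', z='c'

For s = aabbcc with pumping length p = 3:

One valid decomposition:
- u = 'aa'
- v = 'b'
- x = 'b'
- y = 'c'
- z = 'c'

Verification:
- uvxyz = 'aa' + 'b' + 'b' + 'c' + 'c' = aabbcc ✓
- |vxy| = |'bbc'| = 3 ≤ 3 ✓
- |vy| = |'bc'| = 2 > 0 ✓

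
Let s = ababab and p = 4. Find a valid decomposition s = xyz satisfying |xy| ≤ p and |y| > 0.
x = '', y = 'a', z = 'babab'

For s = ababab and p = 4, one valid decomposition is:
- x = '' (length 0)
- y = 'a' (length 1)
- z = 'babab' (length 5)

Verification:
- xyz = '' + 'a' + 'babab' = ababab ✓
- |xy| = 1 ≤ 4 ✓
- |y| = 1 > 0 ✓

All pumping lemma constraints are satisfied.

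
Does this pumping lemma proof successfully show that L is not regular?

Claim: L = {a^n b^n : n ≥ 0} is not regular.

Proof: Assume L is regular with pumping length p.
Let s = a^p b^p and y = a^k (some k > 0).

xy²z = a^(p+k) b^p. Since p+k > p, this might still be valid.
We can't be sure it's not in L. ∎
The proof is INCORRECT.

Error: The conclusion is wrong.
xy²z = a^(p+k) b^p is definitely NOT in L because the number of a's (p+k) ≠ number of b's (p).
The proof incorrectly doubts what is actually a valid contradiction.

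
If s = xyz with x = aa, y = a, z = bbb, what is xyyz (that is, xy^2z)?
aaaabbb

Given x = 'aa', y = 'a', z = 'bbb' and i = 2:

xy^2z = x + y·y·...·y (2 times) + z
       = 'aa' + 'a'^2 + 'bbb'
       = 'aa' + 'aa' + 'bbb'
       = 'aaaabbb'

The pumped string is 'aaaabbb' with length 7.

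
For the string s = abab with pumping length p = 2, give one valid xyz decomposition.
x = 'a', y = 'b', z = 'ab'

For s = abab and p = 2, one valid decomposition is:
- x = 'a' (length 1)
- y = 'b' (length 1)
- z = 'ab' (length 2)

Verification:
- xyz = 'a' + 'b' + 'ab' = abab ✓
- |xy| = 2 ≤ 2 ✓
- |y| = 1 > 0 ✓

All pumping lemma constraints are satisfied.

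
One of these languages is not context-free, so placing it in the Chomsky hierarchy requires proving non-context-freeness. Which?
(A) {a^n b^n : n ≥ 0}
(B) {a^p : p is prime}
(B) {a^p : p is prime}

(B) {a^p : p is prime} requires the CFL pumping lemma.

- {a^n b^n : n ≥ 0} is context-free (but not regular)
  • Can be shown non-regular with the regular pumping lemma
  • After pumping, the number of a's and b's become unequal

- {a^p : p is prime} is NOT context-free
  • Requires the CFL pumping lemma to prove
  • The CFL pumping lemma also fails because prime gaps are unbounded

The CFL pumping lemma is "stronger" in that it can prove non-membership
in the larger class of context-free languages.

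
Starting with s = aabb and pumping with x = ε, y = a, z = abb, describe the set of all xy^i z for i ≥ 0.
{xy^i z : i ≥ 0} = {a^(i+1) b^2 : i ≥ 0} = {abb, aabb, aaabb, ...}

With x = ε, y = a, z = abb: Starting with aabb and pumping the first 'a' (z = abb keeps the second 'a'), we get strings with i+1 a's followed by 2 b's for i = 0, 1, 2, ...; note bb is not produced because z always contributes one a.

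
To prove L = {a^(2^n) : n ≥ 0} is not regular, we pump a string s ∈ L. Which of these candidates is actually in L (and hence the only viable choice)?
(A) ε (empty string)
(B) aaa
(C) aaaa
(C) aaaa

The pumping lemma is applied to a string s that lies in L, so first check membership of each option:
- (A) ε has length 0, which is not a power of 2, so it is not in L ✗
- (B) aaa has length 3, strictly between 2^1 = 2 and 2^2 = 4, so it is not in L ✗
- (C) aaaa has length 4 = 2^2, so it is in L ✓

Only (C) aaaa is in L, so it is the only candidate that could play the role of s.
(In a complete proof one picks s in terms of the pumping length p so that |s| ≥ p is guaranteed; a fixed string like aaaa illustrates the shape of such an s.)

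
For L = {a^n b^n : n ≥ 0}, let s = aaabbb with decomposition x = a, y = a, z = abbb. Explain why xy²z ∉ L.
xy²z = aaaabbb ∉ L

Pumping with i = 2 replaces y = a by y² = aa:
- Original: s = xyz = aaabbb; aaabbb = a^3 b^3 has equal counts (3 = 3), so it is in L
- Pumped: xy²z = a · aa · abbb = aaaabbb
- aaaabbb has 4 a's and 3 b's; 4 ≠ 3, so it is not in L

The pumping lemma would require xy²z ∈ L, so this decomposition yields a contradiction.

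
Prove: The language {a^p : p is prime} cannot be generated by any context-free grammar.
Assume for contradiction that L is context-free, and let p ≥ 1 be the pumping length given by the pumping lemma for CFLs.
Choose a prime q with q ≥ p and let s = a^q. Then s ∈ L and |s| = q ≥ p.
By the CFL pumping lemma, s = uvxyz for some u, v, x, y, z with |vxy| ≤ p, |vy| ≥ 1, and uv^i xy^i z ∈ L for every i ≥ 0.
All symbols are a's, so only lengths matter: let k = |vy|, with 1 ≤ k ≤ p. Then |uv^i xy^i z| = q + (i − 1)k.

Take i = q + 1: the length is q + qk = q(k + 1).
Both factors satisfy q ≥ 2 and k + 1 ≥ 2, so q(k + 1) is composite and uv^(q+1) xy^(q+1) z ∉ L.

This contradicts the CFL pumping lemma, which requires uv^i xy^i z ∈ L for all i ≥ 0.
Hence L = {a^p : p is prime} is not context-free. ∎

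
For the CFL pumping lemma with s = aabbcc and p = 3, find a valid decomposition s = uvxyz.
u='aa', v='b', x='b', y='c', z='c'

For s = aabbcc with pumping length p = 3:

One valid decomposition:
- u = 'aa'
- v = 'b'
- x = 'b'
- y = 'c'
- z = 'c'

Verification:
- uvxyz = 'aa' + 'b' + 'b' + 'c' + 'c' = aabbcc ✓
- |vxy| = |'bbc'| = 3 ≤ 3 ✓
- |vy| = |'bc'| = 2 > 0 ✓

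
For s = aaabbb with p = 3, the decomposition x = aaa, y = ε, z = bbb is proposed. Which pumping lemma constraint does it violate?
Violated: |y| > 0

The decomposition x = aaa, y = ε, z = bbb for s = aaabbb with p = 3
violates the constraint: |y| > 0

|y| = 0, but the pumping lemma requires |y| > 0 (y must be non-empty).

Pumping lemma constraints:
1. xyz = s (decomposition is valid)
2. |xy| ≤ p
3. |y| > 0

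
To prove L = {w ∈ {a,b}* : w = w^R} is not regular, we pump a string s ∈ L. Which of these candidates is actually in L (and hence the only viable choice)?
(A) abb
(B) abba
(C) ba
(B) abba

The pumping lemma is applied to a string s that lies in L, so first check membership of each option:
- (A) abb reversed is bba ≠ abb, so it is not a palindrome and is not in L ✗
- (B) abba reversed is abba, the same string, so it is a palindrome and is in L ✓
- (C) ba reversed is ab ≠ ba, so it is not a palindrome and is not in L ✗

Only (B) abba is in L, so it is the only candidate that could play the role of s.
(In a complete proof one picks s in terms of the pumping length p so that |s| ≥ p is guaranteed; a fixed string like abba illustrates the shape of such an s.)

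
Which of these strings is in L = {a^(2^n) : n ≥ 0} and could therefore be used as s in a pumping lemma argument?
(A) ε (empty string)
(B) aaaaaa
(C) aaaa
(C) aaaa

The pumping lemma is applied to a string s that lies in L, so first check membership of each option:
- (A) ε has length 0, which is not a power of 2, so it is not in L ✗
- (B) aaaaaa has length 6, strictly between 2^2 = 4 and 2^3 = 8, so it is not in L ✗
- (C) aaaa has length 4 = 2^2, so it is in L ✓

Only (C) aaaa is in L, so it is the only candidate that could play the role of s.
(In a complete proof one picks s in terms of the pumping length p so that |s| ≥ p is guaranteed; a fixed string like aaaa illustrates the shape of such an s.)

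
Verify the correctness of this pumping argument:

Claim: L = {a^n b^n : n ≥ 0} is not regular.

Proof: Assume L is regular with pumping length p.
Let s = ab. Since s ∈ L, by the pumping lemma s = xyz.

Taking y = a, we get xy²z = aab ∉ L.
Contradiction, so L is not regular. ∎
The proof is INCORRECT.

Error: The string s = ab may be shorter than p.
The pumping lemma only applies to strings with |s| ≥ p, and p is not under our control.
We must choose s in terms of p, e.g. s = a^p b^p, to ensure |s| ≥ p.
(The proof also fixes one particular y; a valid argument must handle every decomposition with |xy| ≤ p and |y| ≥ 1 — for s = a^p b^p this forces y = a^k, and then xy²z = a^(p+k) b^p ∉ L.)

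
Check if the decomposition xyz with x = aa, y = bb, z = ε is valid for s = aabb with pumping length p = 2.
Violated: |xy| ≤ p

The decomposition x = aa, y = bb, z = ε for s = aabb with p = 2
violates the constraint: |xy| ≤ p

|xy| = |aabb| = 4 > 2 = p. The decomposition puts too many characters in xy.

Pumping lemma constraints:
1. xyz = s (decomposition is valid)
2. |xy| ≤ p
3. |y| > 0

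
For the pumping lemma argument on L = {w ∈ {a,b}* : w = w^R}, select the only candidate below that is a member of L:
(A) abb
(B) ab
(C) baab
(C) baab

The pumping lemma is applied to a string s that lies in L, so first check membership of each option:
- (A) abb reversed is bba ≠ abb, so it is not a palindrome and is not in L ✗
- (B) ab reversed is ba ≠ ab, so it is not a palindrome and is not in L ✗
- (C) baab reversed is baab, the same string, so it is a palindrome and is in L ✓

Only (C) baab is in L, so it is the only candidate that could play the role of s.
(In a complete proof one picks s in terms of the pumping length p so that |s| ≥ p is guaranteed; a fixed string like baab illustrates the shape of such an s.)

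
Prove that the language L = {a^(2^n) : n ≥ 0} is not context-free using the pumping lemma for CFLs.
Assume for contradiction that L is context-free, and let p ≥ 1 be the pumping length given by the pumping lemma for CFLs.
Choose s = a^(2^p). Then s ∈ L and |s| = 2^p ≥ p.
By the CFL pumping lemma, s = uvxyz for some u, v, x, y, z with |vxy| ≤ p, |vy| ≥ 1, and uv^i xy^i z ∈ L for every i ≥ 0.
All symbols are a's, so only lengths matter: let k = |vy|, with 1 ≤ k ≤ |vxy| ≤ p < 2^p.

Take i = 2: |uv²xy²z| = 2^p + k, and 2^p < 2^p + k < 2^p + 2^p = 2^(p+1).
So the length lies strictly between consecutive powers of two and is not a power of 2; uv²xy²z ∉ L.

This contradicts the CFL pumping lemma, which requires uv^i xy^i z ∈ L for all i ≥ 0.
Hence L = {a^(2^n) : n ≥ 0} is not context-free. ∎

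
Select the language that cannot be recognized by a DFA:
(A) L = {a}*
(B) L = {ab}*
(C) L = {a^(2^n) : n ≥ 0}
(C) {a^(2^n) : n ≥ 0}

(C) L = {a^(2^n) : n ≥ 0} is NOT regular.

The pumping lemma can be used to prove this:
After pumping, length is no longer a power of 2

The other languages are regular because they can be recognized by finite automata.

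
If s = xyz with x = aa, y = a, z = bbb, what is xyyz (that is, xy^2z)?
aaaabbb

Given x = 'aa', y = 'a', z = 'bbb' and i = 2:

xy^2z = x + y·y·...·y (2 times) + z
       = 'aa' + 'a'^2 + 'bbb'
       = 'aa' + 'aa' + 'bbb'
       = 'aaaabbb'

The pumped string is 'aaaabbb' with length 7.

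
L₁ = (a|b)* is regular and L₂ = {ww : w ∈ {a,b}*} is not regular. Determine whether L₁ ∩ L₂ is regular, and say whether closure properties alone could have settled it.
No — L₁ ∩ L₂ is not regular.

(a|b)* is all strings over {a,b}, so L₁ ∩ L₂ = {ww : w ∈ {a,b}*} = L₂ itself, which is not regular (pump s = a^p b a^p b).

Note that the bare facts "L₁ regular, L₂ non-regular" do not settle the question by themselves: the closure of regular languages under ∪, ∩, complement and difference applies only when BOTH operands are regular. With a non-regular operand the result can come out regular or non-regular depending on the specific languages, so one has to work out L₁ ∩ L₂ for this particular pair, as above.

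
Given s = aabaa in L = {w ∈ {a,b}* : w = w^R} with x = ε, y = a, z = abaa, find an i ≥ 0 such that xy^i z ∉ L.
i = 0

xy⁰z = ε · ε · abaa = abaa; abaa reversed is aaba ≠ abaa, so it is not a palindrome and is not in L.
(Other choices also work, e.g. i = 2, 3; only i = 1 is guaranteed to stay in L since xy¹z = s.)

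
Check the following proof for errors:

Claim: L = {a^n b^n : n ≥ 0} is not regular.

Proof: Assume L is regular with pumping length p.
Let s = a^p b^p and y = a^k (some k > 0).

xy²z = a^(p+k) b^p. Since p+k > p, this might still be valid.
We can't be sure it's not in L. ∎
The proof is INCORRECT.

Error: The conclusion is wrong.
xy²z = a^(p+k) b^p is definitely NOT in L because the number of a's (p+k) ≠ number of b's (p).
The proof incorrectly doubts what is actually a valid contradiction.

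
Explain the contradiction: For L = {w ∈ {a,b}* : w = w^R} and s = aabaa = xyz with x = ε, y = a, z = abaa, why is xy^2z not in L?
xy²z = aaabaa ∉ L

Pumping with i = 2 replaces y = a by y² = aa:
- Original: s = xyz = aabaa; aabaa reversed is aabaa, the same string, so it is a palindrome and is in L
- Pumped: xy²z = ε · aa · abaa = aaabaa
- aaabaa reversed is aabaaa ≠ aaabaa, so it is not a palindrome and is not in L

The pumping lemma would require xy²z ∈ L, so this decomposition yields a contradiction.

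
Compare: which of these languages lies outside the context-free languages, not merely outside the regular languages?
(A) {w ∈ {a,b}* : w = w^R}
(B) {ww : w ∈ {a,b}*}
(B) {ww : w ∈ {a,b}*}

(B) {ww : w ∈ {a,b}*} requires the CFL pumping lemma.

- {w ∈ {a,b}* : w = w^R} is context-free (but not regular)
  • Can be shown non-regular with the regular pumping lemma
  • After pumping, the string is no longer symmetric

- {ww : w ∈ {a,b}*} is NOT context-free
  • Requires the CFL pumping lemma to prove
  • Cannot verify equality of two arbitrary substrings

The CFL pumping lemma is "stronger" in that it can prove non-membership
in the larger class of context-free languages.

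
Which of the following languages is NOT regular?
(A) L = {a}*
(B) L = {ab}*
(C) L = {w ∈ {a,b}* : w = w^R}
(C) {w ∈ {a,b}* : w = w^R}

(C) L = {w ∈ {a,b}* : w = w^R} is NOT regular.

The pumping lemma can be used to prove this:
After pumping, the string is no longer symmetric

The other languages are regular because they can be recognized by finite automata.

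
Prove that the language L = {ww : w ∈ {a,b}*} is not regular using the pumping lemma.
Assume for contradiction that L is regular, and let p ≥ 1 be the pumping length given by the pumping lemma.
Choose s = a^p b a^p b. Then s ∈ L (take w = a^p b) and |s| = 2p + 2 ≥ p.
By the pumping lemma, s = xyz for some x, y, z with |xy| ≤ p, |y| ≥ 1, and xy^i z ∈ L for every i ≥ 0.
Since |xy| ≤ p and the first p symbols of s are all a's, y = a^k for some k with 1 ≤ k ≤ p.

Take i = 2: t = xy²z = a^(p + k) b a^p b.
Suppose t = uu for some string u. The string t contains exactly two b's and ends in b, so u contains exactly one b and ends in b; hence u = a^j b for some j, and uu = a^j b a^j b. Comparing with t = a^(p + k) b a^p b forces j = p + k (first block) and j = p (second block), which is impossible since k ≥ 1. So t ∉ L.

This contradicts the pumping lemma, which requires xy^i z ∈ L for all i ≥ 0.
Hence L = {ww : w ∈ {a,b}*} is not regular. ∎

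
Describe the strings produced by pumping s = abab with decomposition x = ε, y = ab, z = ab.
{xy^i z : i ≥ 0} = {(ab)^(i+1) : i ≥ 0} = {ab, abab, ababab, ...}

With x = ε, y = ab, z = ab: Pumping 'ab' gives strings of alternating a's and b's.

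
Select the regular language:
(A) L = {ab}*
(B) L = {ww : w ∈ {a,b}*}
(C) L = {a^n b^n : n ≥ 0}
(A) {ab}*

(A) L = {ab}* is regular.

This can be recognized by a finite automaton (DFA/NFA).
Regular expressions like {ab}* define regular languages.

The other choices are not regular:
- {ww : w ∈ {a,b}*}: After pumping, the two halves no longer match
- {a^n b^n : n ≥ 0}: After pumping, the number of a's and b's become unequal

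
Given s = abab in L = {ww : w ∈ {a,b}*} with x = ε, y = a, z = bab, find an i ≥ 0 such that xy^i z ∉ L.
i = 2

xy²z = ε · aa · bab = aabab; aabab has odd length 5, so it cannot be written as ww and is not in L.
(Other choices also work, e.g. i = 0, 3; only i = 1 is guaranteed to stay in L since xy¹z = s.)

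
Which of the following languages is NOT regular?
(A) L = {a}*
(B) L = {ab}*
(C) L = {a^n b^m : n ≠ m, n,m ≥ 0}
(C) {a^n b^m : n ≠ m, n,m ≥ 0}

(C) L = {a^n b^m : n ≠ m, n,m ≥ 0} is NOT regular.

The pumping lemma can be used to prove this:
After pumping a's, we can make n = m

The other languages are regular because they can be recognized by finite automata.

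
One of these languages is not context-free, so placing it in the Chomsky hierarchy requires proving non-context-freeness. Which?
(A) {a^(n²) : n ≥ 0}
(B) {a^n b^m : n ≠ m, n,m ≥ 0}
(A) {a^(n²) : n ≥ 0}

(A) {a^(n²) : n ≥ 0} requires the CFL pumping lemma.

- {a^n b^m : n ≠ m, n,m ≥ 0} is context-free (but not regular)
  • Can be shown non-regular with the regular pumping lemma
  • After pumping a's, we can make n = m

- {a^(n²) : n ≥ 0} is NOT context-free
  • Requires the CFL pumping lemma to prove
  • Gaps between squares grow unboundedly

The CFL pumping lemma is "stronger" in that it can prove non-membership
in the larger class of context-free languages.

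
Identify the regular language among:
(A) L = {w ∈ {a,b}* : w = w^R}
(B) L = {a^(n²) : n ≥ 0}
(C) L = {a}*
(C) {a}*

(C) L = {a}* is regular.

This can be recognized by a finite automaton (DFA/NFA).
Regular expressions like {a}* define regular languages.

The other choices are not regular:
- {w ∈ {a,b}* : w = w^R}: After pumping, the string is no longer symmetric
- {a^(n²) : n ≥ 0}: After pumping, length is no longer a perfect square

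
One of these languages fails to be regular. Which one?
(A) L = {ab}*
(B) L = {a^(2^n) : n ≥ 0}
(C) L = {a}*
(B) {a^(2^n) : n ≥ 0}

(B) L = {a^(2^n) : n ≥ 0} is NOT regular.

The pumping lemma can be used to prove this:
After pumping, length is no longer a power of 2

The other languages are regular because they can be recognized by finite automata.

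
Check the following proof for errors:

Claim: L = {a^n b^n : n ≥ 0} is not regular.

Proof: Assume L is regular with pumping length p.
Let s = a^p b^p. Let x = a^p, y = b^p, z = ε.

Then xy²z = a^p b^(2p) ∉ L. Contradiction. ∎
The proof is INCORRECT.

Error: The decomposition violates |xy| ≤ p.
With x = a^p and y = b^p, we have |xy| = 2p > p.
The pumping lemma requires |xy| ≤ p, so y must be within the first p characters.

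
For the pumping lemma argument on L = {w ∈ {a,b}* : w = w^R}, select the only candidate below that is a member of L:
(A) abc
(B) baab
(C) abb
(B) baab

The pumping lemma is applied to a string s that lies in L, so first check membership of each option:
- (A) abc reversed is cba ≠ abc, so it is not a palindrome and is not in L ✗
- (B) baab reversed is baab, the same string, so it is a palindrome and is in L ✓
- (C) abb reversed is bba ≠ abb, so it is not a palindrome and is not in L ✗

Only (B) baab is in L, so it is the only candidate that could play the role of s.
(In a complete proof one picks s in terms of the pumping length p so that |s| ≥ p is guaranteed; a fixed string like baab illustrates the shape of such an s.)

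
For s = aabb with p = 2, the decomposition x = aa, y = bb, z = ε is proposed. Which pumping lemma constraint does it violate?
Violated: |xy| ≤ p

The decomposition x = aa, y = bb, z = ε for s = aabb with p = 2
violates the constraint: |xy| ≤ p

|xy| = |aabb| = 4 > 2 = p. The decomposition puts too many characters in xy.

Pumping lemma constraints:
1. xyz = s (decomposition is valid)
2. |xy| ≤ p
3. |y| > 0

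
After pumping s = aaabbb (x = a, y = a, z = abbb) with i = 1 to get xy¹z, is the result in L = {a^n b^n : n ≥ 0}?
Yes

xy¹z = a · a · abbb = aaabbb.
aaabbb = a^3 b^3 has equal counts (3 = 3), so it is in L.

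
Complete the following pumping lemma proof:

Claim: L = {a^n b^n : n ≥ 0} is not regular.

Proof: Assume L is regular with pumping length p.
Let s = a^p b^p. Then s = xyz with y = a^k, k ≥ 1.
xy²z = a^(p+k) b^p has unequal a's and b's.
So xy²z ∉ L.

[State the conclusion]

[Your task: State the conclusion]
This contradicts the pumping lemma for regular languages,
which guarantees xy^i z ∈ L for all i ≥ 0.

Since our assumption that L is regular leads to a contradiction,
we conclude that L = {a^n b^n : n ≥ 0} is NOT regular. ∎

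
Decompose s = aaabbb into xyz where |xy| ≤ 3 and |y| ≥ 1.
x = '', y = 'aaa', z = 'bbb'

For s = aaabbb and p = 3, one valid decomposition is:
- x = '' (length 0)
- y = 'aaa' (length 3)
- z = 'bbb' (length 3)

Verification:
- xyz = '' + 'aaa' + 'bbb' = aaabbb ✓
- |xy| = 3 ≤ 3 ✓
- |y| = 3 > 0 ✓

All pumping lemma constraints are satisfied.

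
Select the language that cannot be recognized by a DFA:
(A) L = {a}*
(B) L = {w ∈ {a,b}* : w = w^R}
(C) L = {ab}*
(B) {w ∈ {a,b}* : w = w^R}

(B) L = {w ∈ {a,b}* : w = w^R} is NOT regular.

The pumping lemma can be used to prove this:
After pumping, the string is no longer symmetric

The other languages are regular because they can be recognized by finite automata.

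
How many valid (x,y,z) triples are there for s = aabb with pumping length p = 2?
3

For s = 'aabb' with pumping length p = 2:

Constraints: |xy| ≤ 2, |y| > 0

Valid decompositions (|xy| ≤ p, |y| ≥ 1):
  • x='', y='a', z='abb'
  • x='a', y='a', z='bb'
  • x='', y='aa', z='bb'

Total count: 3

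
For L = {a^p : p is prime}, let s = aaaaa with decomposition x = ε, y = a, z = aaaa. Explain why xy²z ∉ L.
xy²z = aaaaaa ∉ L

Pumping with i = 2 replaces y = a by y² = aa:
- Original: s = xyz = aaaaa; aaaaa has length 5, which is prime, so it is in L
- Pumped: xy²z = ε · aa · aaaa = aaaaaa
- aaaaaa has length 6 = 2 × 3, which is not prime, so it is not in L

The pumping lemma would require xy²z ∈ L, so this decomposition yields a contradiction.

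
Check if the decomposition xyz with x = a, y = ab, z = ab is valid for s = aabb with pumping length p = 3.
Violated: xyz = s

The decomposition x = a, y = ab, z = ab for s = aabb with p = 3
violates the constraint: xyz = s

xyz = 'a' + 'ab' + 'ab' = 'aabab' ≠ 'aabb' = s. The decomposition doesn't reconstruct s.

Pumping lemma constraints:
1. xyz = s (decomposition is valid)
2. |xy| ≤ p
3. |y| > 0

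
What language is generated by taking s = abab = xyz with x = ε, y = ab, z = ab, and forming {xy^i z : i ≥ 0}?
{xy^i z : i ≥ 0} = {(ab)^(i+1) : i ≥ 0} = {ab, abab, ababab, ...}

With x = ε, y = ab, z = ab: Pumping 'ab' gives strings of alternating a's and b's.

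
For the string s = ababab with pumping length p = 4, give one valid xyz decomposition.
x = 'ab', y = 'a', z = 'bab'

For s = ababab and p = 4, one valid decomposition is:
- x = 'ab' (length 2)
- y = 'a' (length 1)
- z = 'bab' (length 3)

Verification:
- xyz = 'ab' + 'a' + 'bab' = ababab ✓
- |xy| = 3 ≤ 4 ✓
- |y| = 1 > 0 ✓

All pumping lemma constraints are satisfied.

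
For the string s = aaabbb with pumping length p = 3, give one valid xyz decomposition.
x = 'a', y = 'a', z = 'abbb'

For s = aaabbb and p = 3, one valid decomposition is:
- x = 'a' (length 1)
- y = 'a' (length 1)
- z = 'abbb' (length 4)

Verification:
- xyz = 'a' + 'a' + 'abbb' = aaabbb ✓
- |xy| = 2 ≤ 3 ✓
- |y| = 1 > 0 ✓

All pumping lemma constraints are satisfied.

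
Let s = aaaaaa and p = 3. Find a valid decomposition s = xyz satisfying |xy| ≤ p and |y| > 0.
x = 'a', y = 'a', z = 'aaaa'

For s = aaaaaa and p = 3, one valid decomposition is:
- x = 'a' (length 1)
- y = 'a' (length 1)
- z = 'aaaa' (length 4)

Verification:
- xyz = 'a' + 'a' + 'aaaa' = aaaaaa ✓
- |xy| = 2 ≤ 3 ✓
- |y| = 1 > 0 ✓

All pumping lemma constraints are satisfied.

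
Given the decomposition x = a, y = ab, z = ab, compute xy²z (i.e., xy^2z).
aababab

Given x = 'a', y = 'ab', z = 'ab' and i = 2:

xy^2z = x + y·y·...·y (2 times) + z
       = 'a' + 'ab'^2 + 'ab'
       = 'a' + 'abab' + 'ab'
       = 'aababab'

The pumped string is 'aababab' with length 7.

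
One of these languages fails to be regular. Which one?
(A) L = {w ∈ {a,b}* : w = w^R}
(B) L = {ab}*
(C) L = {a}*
(A) {w ∈ {a,b}* : w = w^R}

(A) L = {w ∈ {a,b}* : w = w^R} is NOT regular.

The pumping lemma can be used to prove this:
After pumping, the string is no longer symmetric

The other languages are regular because they can be recognized by finite automata.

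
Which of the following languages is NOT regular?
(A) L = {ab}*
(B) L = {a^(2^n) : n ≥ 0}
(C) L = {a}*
(B) {a^(2^n) : n ≥ 0}

(B) L = {a^(2^n) : n ≥ 0} is NOT regular.

The pumping lemma can be used to prove this:
After pumping, length is no longer a power of 2

The other languages are regular because they can be recognized by finite automata.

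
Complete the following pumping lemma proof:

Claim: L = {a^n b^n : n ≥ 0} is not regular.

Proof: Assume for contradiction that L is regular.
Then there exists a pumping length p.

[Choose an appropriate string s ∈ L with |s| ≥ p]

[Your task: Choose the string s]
s = a^p b^p

This string is in L (has equal a's and b's) and has length 2p ≥ p.
Any decomposition xyz with |xy| ≤ p means y consists only of a's,
so pumping will unbalance the counts.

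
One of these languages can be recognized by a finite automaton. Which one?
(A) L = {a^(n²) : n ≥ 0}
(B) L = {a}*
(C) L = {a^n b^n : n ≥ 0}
(B) {a}*

(B) L = {a}* is regular.

This can be recognized by a finite automaton (DFA/NFA).
Regular expressions like {a}* define regular languages.

The other choices are not regular:
- {a^n b^n : n ≥ 0}: After pumping, the number of a's and b's become unequal
- {a^(n²) : n ≥ 0}: After pumping, length is no longer a perfect square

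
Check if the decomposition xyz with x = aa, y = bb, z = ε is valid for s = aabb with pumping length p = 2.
Violated: |xy| ≤ p

The decomposition x = aa, y = bb, z = ε for s = aabb with p = 2
violates the constraint: |xy| ≤ p

|xy| = |aabb| = 4 > 2 = p. The decomposition puts too many characters in xy.

Pumping lemma constraints:
1. xyz = s (decomposition is valid)
2. |xy| ≤ p
3. |y| > 0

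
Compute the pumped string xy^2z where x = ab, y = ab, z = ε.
ababab

Given x = 'ab', y = 'ab', z = '' and i = 2:

xy^2z = x + y·y·...·y (2 times) + z
       = 'ab' + 'ab'^2 + ''
       = 'ab' + 'abab' + ''
       = 'ababab'

The pumped string is 'ababab' with length 6.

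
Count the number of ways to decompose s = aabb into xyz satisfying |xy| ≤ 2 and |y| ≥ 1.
3

For s = 'aabb' with pumping length p = 2:

Constraints: |xy| ≤ 2, |y| > 0

Valid decompositions (|xy| ≤ p, |y| ≥ 1):
  • x='', y='a', z='abb'
  • x='a', y='a', z='bb'
  • x='', y='aa', z='bb'

Total count: 3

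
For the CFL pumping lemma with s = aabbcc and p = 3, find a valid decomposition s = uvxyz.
u='aa', v='b', x='b', y='c', z='c'

For s = aabbcc with pumping length p = 3:

One valid decomposition:
- u = 'aa'
- v = 'b'
- x = 'b'
- y = 'c'
- z = 'c'

Verification:
- uvxyz = 'aa' + 'b' + 'b' + 'c' + 'c' = aabbcc ✓
- |vxy| = |'bbc'| = 3 ≤ 3 ✓
- |vy| = |'bc'| = 2 > 0 ✓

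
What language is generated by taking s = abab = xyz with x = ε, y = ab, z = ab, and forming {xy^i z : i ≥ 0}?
{xy^i z : i ≥ 0} = {(ab)^(i+1) : i ≥ 0} = {ab, abab, ababab, ...}

With x = ε, y = ab, z = ab: Pumping 'ab' gives strings of alternating a's and b's.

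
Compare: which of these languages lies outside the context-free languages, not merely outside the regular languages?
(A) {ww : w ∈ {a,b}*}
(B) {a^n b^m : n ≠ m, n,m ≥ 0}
(A) {ww : w ∈ {a,b}*}

(A) {ww : w ∈ {a,b}*} requires the CFL pumping lemma.

- {a^n b^m : n ≠ m, n,m ≥ 0} is context-free (but not regular)
  • Can be shown non-regular with the regular pumping lemma
  • After pumping a's, we can make n = m

- {ww : w ∈ {a,b}*} is NOT context-free
  • Requires the CFL pumping lemma to prove
  • Even a PDA cannot compare two arbitrary halves symbol by symbol; CFL pumping on a^p b^p a^p b^p fails

The CFL pumping lemma is "stronger" in that it can prove non-membership
in the larger class of context-free languages.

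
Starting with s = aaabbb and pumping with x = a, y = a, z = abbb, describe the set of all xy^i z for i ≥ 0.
{xy^i z : i ≥ 0} = {a^(2+i) b^3 : i ≥ 0} = {aabbb, aaabbb, aaaabbb, ...}

With x = a, y = a, z = abbb: Starting with aaabbb and pumping the second 'a', we get strings with 2+i a's followed by 3 b's for i = 0, 1, 2, ...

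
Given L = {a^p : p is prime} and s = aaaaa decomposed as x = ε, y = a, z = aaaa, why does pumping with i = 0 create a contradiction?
xy⁰z = aaaa ∉ L

Pumping with i = 0 replaces y = a by y⁰ = ε:
- Original: s = xyz = aaaaa; aaaaa has length 5, which is prime, so it is in L
- Pumped: xy⁰z = ε · ε · aaaa = aaaa
- aaaa has length 4 = 2 × 2, which is not prime, so it is not in L

The pumping lemma would require xy⁰z ∈ L, so this decomposition yields a contradiction.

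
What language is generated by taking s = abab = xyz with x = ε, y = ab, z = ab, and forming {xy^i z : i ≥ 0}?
{xy^i z : i ≥ 0} = {(ab)^(i+1) : i ≥ 0} = {ab, abab, ababab, ...}

With x = ε, y = ab, z = ab: Pumping 'ab' gives strings of alternating a's and b's.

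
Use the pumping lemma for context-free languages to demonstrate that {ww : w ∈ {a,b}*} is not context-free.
Assume for contradiction that L is context-free, and let p ≥ 1 be the pumping length given by the pumping lemma for CFLs.
Choose s = a^p b^p a^p b^p. Then s ∈ L (take w = a^p b^p) and |s| = 4p ≥ p.
By the CFL pumping lemma, s = uvxyz for some u, v, x, y, z with |vxy| ≤ p, |vy| ≥ 1, and uv^i xy^i z ∈ L for every i ≥ 0.

Write s as four blocks A₁ B₁ A₂ B₂ with A₁ = A₂ = a^p and B₁ = B₂ = b^p. Since |vxy| ≤ p, the window vxy lies inside at most two adjacent blocks. Take i = 0 and let t = uxz, so |t| = 4p − |vy| with 1 ≤ |vy| ≤ p. If |t| is odd, t ∉ L immediately, so assume |vy| is even (hence |vy| ≥ 2) and |t|/2 = 2p − |vy|/2, which satisfies p ≤ |t|/2 ≤ 2p − 1.

Case 1 (vxy inside A₁B₁): t = a^(p−j) b^(p−l) a^p b^p with j + l = |vy|. The second half of t has length < 2p, so it is a suffix of the trailing a^p b^p and ends in b; the first half is a^(p−j) b^(p−l) a^((j+l)/2), which ends in a because (j+l)/2 ≥ 1. The halves differ, so t ∉ L.

Case 2 (vxy inside B₁A₂, straddling the middle): t = a^p b^(p−j) a^(p−l) b^p with j + l = |vy|. If t = ww, then w is a prefix of t of length ≥ p, so w begins with a^p; and w is a suffix of t of length ≥ p, so w ends with b^p. That forces |w| ≥ 2p, contradicting |w| = |t|/2 ≤ 2p − 1. So t ∉ L.

Case 3 (vxy inside A₂B₂): t = a^p b^p a^(p−j) b^(p−l) with j + l = |vy|. The first half of t is a prefix of a^p b^p, so it begins with a; the second half is b^((j+l)/2) a^(p−j) b^(p−l), which begins with b. The halves differ, so t ∉ L.

In every case uv⁰xy⁰z = uxz ∉ L.

This contradicts the CFL pumping lemma, which requires uv^i xy^i z ∈ L for all i ≥ 0.
Hence L = {ww : w ∈ {a,b}*} is not context-free. ∎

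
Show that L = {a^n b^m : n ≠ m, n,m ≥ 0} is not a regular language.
Assume for contradiction that L is regular, and let p ≥ 1 be the pumping length given by the pumping lemma.
Choose s = a^p b^(p + p!). Then s ∈ L because p ≠ p + p! (as p! ≥ 1), and |s| ≥ p.
By the pumping lemma, s = xyz for some x, y, z with |xy| ≤ p, |y| ≥ 1, and xy^i z ∈ L for every i ≥ 0.
Since |xy| ≤ p and the first p symbols of s are all a's, y = a^k for some k with 1 ≤ k ≤ p.
For every i ≥ 0, xy^i z = a^(p + (i − 1)k) b^(p + p!).

Because 1 ≤ k ≤ p, k divides p!. Let t = p!/k (a positive integer) and take i = t + 1.
Then the number of a's is p + tk = p + p!, which equals the number of b's.
So xy^(t+1) z = a^(p + p!) b^(p + p!) has equally many a's and b's and is NOT in L.

This contradicts the pumping lemma, which requires xy^i z ∈ L for all i ≥ 0.
Hence L = {a^n b^m : n ≠ m, n,m ≥ 0} is not regular. ∎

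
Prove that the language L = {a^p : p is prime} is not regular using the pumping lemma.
Assume for contradiction that L is regular, and let p ≥ 1 be the pumping length given by the pumping lemma.
Choose a prime q with q ≥ p (one exists because there are infinitely many primes) and let s = a^q. Then s ∈ L and |s| = q ≥ p.
By the pumping lemma, s = xyz for some x, y, z with |xy| ≤ p, |y| ≥ 1, and xy^i z ∈ L for every i ≥ 0.
Here y = a^k for some k with 1 ≤ k ≤ p, and xy^i z = a^(q + (i − 1)k) for every i ≥ 0.

Take i = q + 1: |xy^(q+1) z| = q + qk = q(k + 1).
Both factors satisfy q ≥ 2 and k + 1 ≥ 2, so q(k + 1) is composite, and xy^(q+1) z ∉ L.

This contradicts the pumping lemma, which requires xy^i z ∈ L for all i ≥ 0.
Hence L = {a^p : p is prime} is not regular. ∎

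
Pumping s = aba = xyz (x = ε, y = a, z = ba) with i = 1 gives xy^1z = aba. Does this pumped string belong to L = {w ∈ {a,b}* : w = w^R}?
Yes

xy¹z = ε · a · ba = aba.
aba reversed is aba, the same string, so it is a palindrome and is in L.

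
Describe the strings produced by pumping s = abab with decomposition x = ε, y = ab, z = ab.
{xy^i z : i ≥ 0} = {(ab)^(i+1) : i ≥ 0} = {ab, abab, ababab, ...}

With x = ε, y = ab, z = ab: Pumping 'ab' gives strings of alternating a's and b's.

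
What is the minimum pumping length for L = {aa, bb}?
p = 3

For a finite language L, the pumping lemma holds vacuously if p > max|s| for s ∈ L.

The longest string in L = {aa, bb} has length 2.
If p = 3, then no string s ∈ L has |s| ≥ p, so the condition is vacuously true.

The minimum pumping length is p = 3.

Why no smaller p works: for any p ≤ 2, the longest string s ∈ L has |s| = 2 ≥ p, so it would
have to be pumpable; but pumping up (i = 2, 3, ...) produces ever longer strings, which cannot all lie in the
finite language L. So the pumping property fails for every p ≤ 2.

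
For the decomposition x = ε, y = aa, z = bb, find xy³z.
aaaaaabb

Given x = '', y = 'aa', z = 'bb' and i = 3:

xy^3z = x + y·y·...·y (3 times) + z
       = '' + 'aa'^3 + 'bb'
       = '' + 'aaaaaa' + 'bb'
       = 'aaaaaabb'

The pumped string is 'aaaaaabb' with length 8.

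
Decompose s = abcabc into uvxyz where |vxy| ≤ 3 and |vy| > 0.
u='ab', v='c', x='a', y='b', z='c'

For s = abcabc with pumping length p = 3:

One valid decomposition:
- u = 'ab'
- v = 'c'
- x = 'a'
- y = 'b'
- z = 'c'

Verification:
- uvxyz = 'ab' + 'c' + 'a' + 'b' + 'c' = abcabc ✓
- |vxy| = |'cab'| = 3 ≤ 3 ✓
- |vy| = |'cb'| = 2 > 0 ✓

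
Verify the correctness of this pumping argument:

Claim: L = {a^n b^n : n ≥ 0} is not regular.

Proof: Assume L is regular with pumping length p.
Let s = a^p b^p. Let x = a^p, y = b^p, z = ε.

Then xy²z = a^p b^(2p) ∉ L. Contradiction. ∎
The proof is INCORRECT.

Error: The decomposition violates |xy| ≤ p.
With x = a^p and y = b^p, we have |xy| = 2p > p.
The pumping lemma requires |xy| ≤ p, so y must be within the first p characters.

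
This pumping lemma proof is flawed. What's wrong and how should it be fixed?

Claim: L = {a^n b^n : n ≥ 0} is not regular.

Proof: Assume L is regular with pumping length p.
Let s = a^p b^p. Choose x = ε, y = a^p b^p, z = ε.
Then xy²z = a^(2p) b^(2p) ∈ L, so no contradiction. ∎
Error: The decomposition violates |xy| ≤ p. With y = a^p b^p, |xy| = |y| = 2p > p. (The proof also miscomputes xy²z, which would be a^p b^p a^p b^p rather than a^(2p) b^(2p), and it wrongly treats one harmless decomposition as settling the matter — the prover does not get to choose the decomposition.)

Correction: The pumping lemma requires |xy| ≤ p, and the argument must handle every decomposition satisfying |xy| ≤ p, |y| ≥ 1. Since s starts with p a's, any such y consists only of a's, say y = a^k with k ≥ 1. Then xy²z = a^(p+k) b^p has unequal numbers of a's and b's, so xy²z ∉ L — the required contradiction.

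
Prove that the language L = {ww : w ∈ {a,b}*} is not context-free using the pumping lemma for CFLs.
Assume for contradiction that L is context-free, and let p ≥ 1 be the pumping length given by the pumping lemma for CFLs.
Choose s = a^p b^p a^p b^p. Then s ∈ L (take w = a^p b^p) and |s| = 4p ≥ p.
By the CFL pumping lemma, s = uvxyz for some u, v, x, y, z with |vxy| ≤ p, |vy| ≥ 1, and uv^i xy^i z ∈ L for every i ≥ 0.

Write s as four blocks A₁ B₁ A₂ B₂ with A₁ = A₂ = a^p and B₁ = B₂ = b^p. Since |vxy| ≤ p, the window vxy lies inside at most two adjacent blocks. Take i = 0 and let t = uxz, so |t| = 4p − |vy| with 1 ≤ |vy| ≤ p. If |t| is odd, t ∉ L immediately, so assume |vy| is even (hence |vy| ≥ 2) and |t|/2 = 2p − |vy|/2, which satisfies p ≤ |t|/2 ≤ 2p − 1.

Case 1 (vxy inside A₁B₁): t = a^(p−j) b^(p−l) a^p b^p with j + l = |vy|. The second half of t has length < 2p, so it is a suffix of the trailing a^p b^p and ends in b; the first half is a^(p−j) b^(p−l) a^((j+l)/2), which ends in a because (j+l)/2 ≥ 1. The halves differ, so t ∉ L.

Case 2 (vxy inside B₁A₂, straddling the middle): t = a^p b^(p−j) a^(p−l) b^p with j + l = |vy|. If t = ww, then w is a prefix of t of length ≥ p, so w begins with a^p; and w is a suffix of t of length ≥ p, so w ends with b^p. That forces |w| ≥ 2p, contradicting |w| = |t|/2 ≤ 2p − 1. So t ∉ L.

Case 3 (vxy inside A₂B₂): t = a^p b^p a^(p−j) b^(p−l) with j + l = |vy|. The first half of t is a prefix of a^p b^p, so it begins with a; the second half is b^((j+l)/2) a^(p−j) b^(p−l), which begins with b. The halves differ, so t ∉ L.

In every case uv⁰xy⁰z = uxz ∉ L.

This contradicts the CFL pumping lemma, which requires uv^i xy^i z ∈ L for all i ≥ 0.
Hence L = {ww : w ∈ {a,b}*} is not context-free. ∎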